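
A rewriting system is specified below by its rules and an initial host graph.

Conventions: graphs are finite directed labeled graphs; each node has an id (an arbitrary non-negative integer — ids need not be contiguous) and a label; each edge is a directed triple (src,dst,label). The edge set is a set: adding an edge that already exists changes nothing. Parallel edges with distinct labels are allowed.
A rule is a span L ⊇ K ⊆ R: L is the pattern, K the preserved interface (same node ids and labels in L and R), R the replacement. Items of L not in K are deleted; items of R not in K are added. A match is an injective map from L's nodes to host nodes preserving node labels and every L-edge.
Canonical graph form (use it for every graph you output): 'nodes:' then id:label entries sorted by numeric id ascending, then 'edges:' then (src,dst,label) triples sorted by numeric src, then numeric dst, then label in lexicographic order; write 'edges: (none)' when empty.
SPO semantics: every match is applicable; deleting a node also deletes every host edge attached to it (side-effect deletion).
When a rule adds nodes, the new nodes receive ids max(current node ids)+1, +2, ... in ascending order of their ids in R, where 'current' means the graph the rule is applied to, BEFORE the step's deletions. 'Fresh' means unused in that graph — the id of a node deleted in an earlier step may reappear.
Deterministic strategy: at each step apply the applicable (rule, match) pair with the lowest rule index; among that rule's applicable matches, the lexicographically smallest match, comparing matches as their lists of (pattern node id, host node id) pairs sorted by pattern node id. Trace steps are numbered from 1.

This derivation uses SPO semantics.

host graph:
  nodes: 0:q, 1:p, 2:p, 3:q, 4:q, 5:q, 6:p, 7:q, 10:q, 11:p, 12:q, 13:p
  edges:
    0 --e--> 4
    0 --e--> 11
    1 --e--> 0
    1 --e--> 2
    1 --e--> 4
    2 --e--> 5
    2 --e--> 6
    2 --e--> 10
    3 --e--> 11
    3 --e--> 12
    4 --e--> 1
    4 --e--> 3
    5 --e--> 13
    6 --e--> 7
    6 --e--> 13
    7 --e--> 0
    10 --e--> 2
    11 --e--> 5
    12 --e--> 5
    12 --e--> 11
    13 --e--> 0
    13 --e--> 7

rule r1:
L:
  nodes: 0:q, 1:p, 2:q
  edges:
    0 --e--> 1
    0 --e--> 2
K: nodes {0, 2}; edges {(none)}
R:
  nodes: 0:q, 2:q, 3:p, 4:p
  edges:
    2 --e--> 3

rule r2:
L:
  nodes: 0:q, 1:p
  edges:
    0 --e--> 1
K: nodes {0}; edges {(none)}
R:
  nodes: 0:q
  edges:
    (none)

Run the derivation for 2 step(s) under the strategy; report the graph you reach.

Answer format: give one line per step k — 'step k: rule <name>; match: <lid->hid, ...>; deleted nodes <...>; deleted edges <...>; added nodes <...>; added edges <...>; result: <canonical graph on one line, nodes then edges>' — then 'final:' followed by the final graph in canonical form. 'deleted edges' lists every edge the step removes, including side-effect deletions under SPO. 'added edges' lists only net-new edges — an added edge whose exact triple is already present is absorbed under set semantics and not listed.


step 1: rule r1; match: 0->0, 1->11, 2->4; deleted nodes 11; deleted edges (0,4,e); (0,11,e); (3,11,e); (11,5,e); (12,11,e); added nodes 14, 15; added edges (4,14,e); result: nodes: 0:q, 1:p, 2:p, 3:q, 4:q, 5:q, 6:p, 7:q, 10:q, 12:q, 13:p, 14:p, 15:p edges: (1,0,e); (1,2,e); (1,4,e); (2,5,e); (2,6,e); (2,10,e); (3,12,e); (4,1,e); (4,3,e); (4,14,e); (5,13,e); (6,7,e); (6,13,e); (7,0,e); (10,2,e); (12,5,e); (13,0,e); (13,7,e)
step 2: rule r1; match: 0->4, 1->1, 2->3; deleted nodes 1; deleted edges (1,0,e); (1,2,e); (1,4,e); (4,1,e); (4,3,e); added nodes 16, 17; added edges (3,16,e); result: nodes: 0:q, 2:p, 3:q, 4:q, 5:q, 6:p, 7:q, 10:q, 12:q, 13:p, 14:p, 15:p, 16:p, 17:p edges: (2,5,e); (2,6,e); (2,10,e); (3,12,e); (3,16,e); (4,14,e); (5,13,e); (6,7,e); (6,13,e); (7,0,e); (10,2,e); (12,5,e); (13,0,e); (13,7,e)
final:
nodes: 0:q, 2:p, 3:q, 4:q, 5:q, 6:p, 7:q, 10:q, 12:q, 13:p, 14:p, 15:p, 16:p, 17:p
edges: (2,5,e); (2,6,e); (2,10,e); (3,12,e); (3,16,e); (4,14,e); (5,13,e); (6,7,e); (6,13,e); (7,0,e); (10,2,e); (12,5,e); (13,0,e); (13,7,e)


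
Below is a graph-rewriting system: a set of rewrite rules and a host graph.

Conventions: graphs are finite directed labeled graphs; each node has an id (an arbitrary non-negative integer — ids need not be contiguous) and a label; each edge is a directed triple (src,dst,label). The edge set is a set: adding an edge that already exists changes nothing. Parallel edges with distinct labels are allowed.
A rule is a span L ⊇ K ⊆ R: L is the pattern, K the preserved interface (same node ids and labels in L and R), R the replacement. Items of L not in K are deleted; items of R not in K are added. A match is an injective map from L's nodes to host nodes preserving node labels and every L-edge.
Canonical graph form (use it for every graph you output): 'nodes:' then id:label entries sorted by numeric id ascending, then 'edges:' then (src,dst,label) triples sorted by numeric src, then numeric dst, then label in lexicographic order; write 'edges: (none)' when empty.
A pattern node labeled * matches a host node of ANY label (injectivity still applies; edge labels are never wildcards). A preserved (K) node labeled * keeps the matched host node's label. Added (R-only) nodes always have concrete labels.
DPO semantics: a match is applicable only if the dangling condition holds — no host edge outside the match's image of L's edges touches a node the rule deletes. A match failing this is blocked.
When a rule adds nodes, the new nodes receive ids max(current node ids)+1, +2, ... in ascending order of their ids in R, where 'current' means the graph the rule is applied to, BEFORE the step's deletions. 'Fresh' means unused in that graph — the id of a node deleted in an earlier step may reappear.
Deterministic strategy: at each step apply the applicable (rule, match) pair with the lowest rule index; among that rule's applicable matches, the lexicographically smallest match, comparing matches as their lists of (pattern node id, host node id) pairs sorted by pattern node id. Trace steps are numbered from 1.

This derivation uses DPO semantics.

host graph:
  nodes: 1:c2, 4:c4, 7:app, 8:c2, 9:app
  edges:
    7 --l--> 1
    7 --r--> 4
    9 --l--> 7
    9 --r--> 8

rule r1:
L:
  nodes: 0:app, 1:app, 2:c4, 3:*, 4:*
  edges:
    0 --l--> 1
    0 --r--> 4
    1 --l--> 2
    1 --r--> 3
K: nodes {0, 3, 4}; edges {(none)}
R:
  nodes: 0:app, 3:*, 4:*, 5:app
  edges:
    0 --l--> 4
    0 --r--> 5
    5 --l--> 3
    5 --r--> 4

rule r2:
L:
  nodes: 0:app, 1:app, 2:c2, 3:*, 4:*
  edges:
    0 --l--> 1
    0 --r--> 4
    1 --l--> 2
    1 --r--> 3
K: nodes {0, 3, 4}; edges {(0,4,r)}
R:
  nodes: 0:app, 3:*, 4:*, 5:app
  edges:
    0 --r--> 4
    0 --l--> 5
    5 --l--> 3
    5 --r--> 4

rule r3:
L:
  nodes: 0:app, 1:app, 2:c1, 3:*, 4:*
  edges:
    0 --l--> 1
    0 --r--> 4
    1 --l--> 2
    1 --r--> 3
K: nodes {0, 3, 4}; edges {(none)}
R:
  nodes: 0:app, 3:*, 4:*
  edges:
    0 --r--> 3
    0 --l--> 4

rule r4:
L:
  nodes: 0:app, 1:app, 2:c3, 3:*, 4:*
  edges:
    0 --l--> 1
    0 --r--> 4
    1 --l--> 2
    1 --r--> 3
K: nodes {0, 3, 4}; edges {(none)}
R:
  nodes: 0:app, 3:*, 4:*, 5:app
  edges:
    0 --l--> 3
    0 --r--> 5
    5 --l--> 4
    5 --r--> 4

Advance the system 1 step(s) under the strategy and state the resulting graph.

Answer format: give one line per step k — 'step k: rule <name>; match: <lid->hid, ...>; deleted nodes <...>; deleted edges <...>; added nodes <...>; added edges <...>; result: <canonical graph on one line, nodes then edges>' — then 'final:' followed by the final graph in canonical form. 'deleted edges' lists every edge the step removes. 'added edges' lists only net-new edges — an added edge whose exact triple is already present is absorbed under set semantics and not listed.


step 1: rule r2; match: 0->9, 1->7, 2->1, 3->4, 4->8; deleted nodes 1, 7; deleted edges (7,1,l); (7,4,r); (9,7,l); added nodes 10; added edges (9,10,l); (10,4,l); (10,8,r); result: nodes: 4:c4, 8:c2, 9:app, 10:app edges: (9,8,r); (9,10,l); (10,4,l); (10,8,r)
final:
nodes: 4:c4, 8:c2, 9:app, 10:app
edges: (9,8,r); (9,10,l); (10,4,l); (10,8,r)


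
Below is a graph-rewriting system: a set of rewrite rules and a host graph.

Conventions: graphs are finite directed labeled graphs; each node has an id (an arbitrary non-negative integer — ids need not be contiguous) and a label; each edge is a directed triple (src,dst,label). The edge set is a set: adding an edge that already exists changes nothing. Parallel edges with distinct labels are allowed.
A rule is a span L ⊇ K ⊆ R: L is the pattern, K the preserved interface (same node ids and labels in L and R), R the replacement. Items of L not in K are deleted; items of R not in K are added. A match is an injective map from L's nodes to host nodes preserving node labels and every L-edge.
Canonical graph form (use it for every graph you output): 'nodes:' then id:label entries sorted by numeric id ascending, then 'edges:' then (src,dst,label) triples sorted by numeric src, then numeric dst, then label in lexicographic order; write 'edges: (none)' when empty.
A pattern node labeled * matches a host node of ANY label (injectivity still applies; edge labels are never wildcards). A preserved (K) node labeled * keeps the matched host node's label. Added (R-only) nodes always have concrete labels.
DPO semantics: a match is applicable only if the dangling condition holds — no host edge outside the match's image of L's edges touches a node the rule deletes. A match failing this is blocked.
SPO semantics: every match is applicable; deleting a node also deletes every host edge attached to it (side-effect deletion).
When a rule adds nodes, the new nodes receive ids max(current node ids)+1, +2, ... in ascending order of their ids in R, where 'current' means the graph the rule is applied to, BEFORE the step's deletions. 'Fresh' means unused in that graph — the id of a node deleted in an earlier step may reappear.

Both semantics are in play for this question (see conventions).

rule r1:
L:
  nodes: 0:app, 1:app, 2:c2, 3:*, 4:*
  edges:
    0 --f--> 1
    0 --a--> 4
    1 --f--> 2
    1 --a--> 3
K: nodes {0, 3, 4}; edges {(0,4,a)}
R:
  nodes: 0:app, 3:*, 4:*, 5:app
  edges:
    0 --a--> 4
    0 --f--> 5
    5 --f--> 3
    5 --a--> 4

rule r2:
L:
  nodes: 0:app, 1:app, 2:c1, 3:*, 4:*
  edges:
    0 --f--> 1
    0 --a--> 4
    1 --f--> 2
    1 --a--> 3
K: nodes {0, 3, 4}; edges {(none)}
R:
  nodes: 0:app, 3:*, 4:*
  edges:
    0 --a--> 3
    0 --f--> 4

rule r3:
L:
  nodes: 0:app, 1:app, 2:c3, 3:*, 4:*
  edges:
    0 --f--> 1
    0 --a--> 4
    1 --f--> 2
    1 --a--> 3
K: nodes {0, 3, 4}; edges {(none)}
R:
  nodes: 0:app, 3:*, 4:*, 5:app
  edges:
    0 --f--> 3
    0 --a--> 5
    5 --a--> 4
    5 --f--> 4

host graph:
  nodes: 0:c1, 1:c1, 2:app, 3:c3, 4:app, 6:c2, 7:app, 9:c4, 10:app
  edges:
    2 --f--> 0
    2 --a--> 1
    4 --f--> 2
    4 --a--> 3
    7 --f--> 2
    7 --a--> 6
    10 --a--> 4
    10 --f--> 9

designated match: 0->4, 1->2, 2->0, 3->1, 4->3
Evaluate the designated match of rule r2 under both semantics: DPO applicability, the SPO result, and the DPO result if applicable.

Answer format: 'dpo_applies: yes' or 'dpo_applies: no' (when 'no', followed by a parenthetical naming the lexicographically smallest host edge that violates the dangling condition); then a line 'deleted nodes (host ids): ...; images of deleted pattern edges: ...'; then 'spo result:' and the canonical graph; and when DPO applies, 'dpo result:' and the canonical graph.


dpo_applies: no
(the rule deletes node 2, which keeps host edge (7,2,f) outside the match image — the dangling condition fails, DPO blocks; SPO proceeds and side-deletes such edges)
deleted nodes (host ids): 0, 2; images of deleted pattern edges: (2,0,f); (2,1,a); (4,2,f); (4,3,a)
spo result:
nodes: 1:c1, 3:c3, 4:app, 6:c2, 7:app, 9:c4, 10:app
edges: (4,1,a); (4,3,f); (7,6,a); (10,4,a); (10,9,f)


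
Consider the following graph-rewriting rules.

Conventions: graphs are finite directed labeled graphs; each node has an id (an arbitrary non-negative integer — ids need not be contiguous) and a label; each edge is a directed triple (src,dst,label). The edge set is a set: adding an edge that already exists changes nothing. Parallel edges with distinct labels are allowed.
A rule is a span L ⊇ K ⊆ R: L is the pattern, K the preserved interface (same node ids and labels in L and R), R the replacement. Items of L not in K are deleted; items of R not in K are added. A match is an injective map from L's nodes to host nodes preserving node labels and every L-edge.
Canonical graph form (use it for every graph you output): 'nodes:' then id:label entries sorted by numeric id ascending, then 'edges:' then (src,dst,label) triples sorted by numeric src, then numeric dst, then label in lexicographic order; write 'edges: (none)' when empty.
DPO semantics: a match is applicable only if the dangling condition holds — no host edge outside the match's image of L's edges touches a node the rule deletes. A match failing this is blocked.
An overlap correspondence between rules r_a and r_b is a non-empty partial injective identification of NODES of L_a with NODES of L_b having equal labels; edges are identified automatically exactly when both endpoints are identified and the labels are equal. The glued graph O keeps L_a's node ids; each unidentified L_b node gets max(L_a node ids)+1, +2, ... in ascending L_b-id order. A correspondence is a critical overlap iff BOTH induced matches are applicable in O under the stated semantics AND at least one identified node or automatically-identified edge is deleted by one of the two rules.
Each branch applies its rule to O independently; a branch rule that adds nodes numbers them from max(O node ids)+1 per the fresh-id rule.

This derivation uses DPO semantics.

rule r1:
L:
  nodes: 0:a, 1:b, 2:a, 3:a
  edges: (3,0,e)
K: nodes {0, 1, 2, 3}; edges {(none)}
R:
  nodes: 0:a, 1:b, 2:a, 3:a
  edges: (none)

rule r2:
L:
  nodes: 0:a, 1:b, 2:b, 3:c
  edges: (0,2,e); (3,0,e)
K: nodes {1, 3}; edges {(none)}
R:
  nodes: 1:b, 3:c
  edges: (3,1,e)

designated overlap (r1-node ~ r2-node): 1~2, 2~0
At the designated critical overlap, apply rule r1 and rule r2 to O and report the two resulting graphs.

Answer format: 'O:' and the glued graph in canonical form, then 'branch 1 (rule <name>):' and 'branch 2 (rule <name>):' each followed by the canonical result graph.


O:
nodes: 0:a, 1:b, 2:a, 3:a, 4:b, 5:c
edges: (2,1,e); (3,0,e); (5,2,e)
branch 1 (rule r1):
nodes: 0:a, 1:b, 2:a, 3:a, 4:b, 5:c
edges: (2,1,e); (5,2,e)
branch 2 (rule r2):
nodes: 0:a, 3:a, 4:b, 5:c
edges: (3,0,e); (5,4,e)


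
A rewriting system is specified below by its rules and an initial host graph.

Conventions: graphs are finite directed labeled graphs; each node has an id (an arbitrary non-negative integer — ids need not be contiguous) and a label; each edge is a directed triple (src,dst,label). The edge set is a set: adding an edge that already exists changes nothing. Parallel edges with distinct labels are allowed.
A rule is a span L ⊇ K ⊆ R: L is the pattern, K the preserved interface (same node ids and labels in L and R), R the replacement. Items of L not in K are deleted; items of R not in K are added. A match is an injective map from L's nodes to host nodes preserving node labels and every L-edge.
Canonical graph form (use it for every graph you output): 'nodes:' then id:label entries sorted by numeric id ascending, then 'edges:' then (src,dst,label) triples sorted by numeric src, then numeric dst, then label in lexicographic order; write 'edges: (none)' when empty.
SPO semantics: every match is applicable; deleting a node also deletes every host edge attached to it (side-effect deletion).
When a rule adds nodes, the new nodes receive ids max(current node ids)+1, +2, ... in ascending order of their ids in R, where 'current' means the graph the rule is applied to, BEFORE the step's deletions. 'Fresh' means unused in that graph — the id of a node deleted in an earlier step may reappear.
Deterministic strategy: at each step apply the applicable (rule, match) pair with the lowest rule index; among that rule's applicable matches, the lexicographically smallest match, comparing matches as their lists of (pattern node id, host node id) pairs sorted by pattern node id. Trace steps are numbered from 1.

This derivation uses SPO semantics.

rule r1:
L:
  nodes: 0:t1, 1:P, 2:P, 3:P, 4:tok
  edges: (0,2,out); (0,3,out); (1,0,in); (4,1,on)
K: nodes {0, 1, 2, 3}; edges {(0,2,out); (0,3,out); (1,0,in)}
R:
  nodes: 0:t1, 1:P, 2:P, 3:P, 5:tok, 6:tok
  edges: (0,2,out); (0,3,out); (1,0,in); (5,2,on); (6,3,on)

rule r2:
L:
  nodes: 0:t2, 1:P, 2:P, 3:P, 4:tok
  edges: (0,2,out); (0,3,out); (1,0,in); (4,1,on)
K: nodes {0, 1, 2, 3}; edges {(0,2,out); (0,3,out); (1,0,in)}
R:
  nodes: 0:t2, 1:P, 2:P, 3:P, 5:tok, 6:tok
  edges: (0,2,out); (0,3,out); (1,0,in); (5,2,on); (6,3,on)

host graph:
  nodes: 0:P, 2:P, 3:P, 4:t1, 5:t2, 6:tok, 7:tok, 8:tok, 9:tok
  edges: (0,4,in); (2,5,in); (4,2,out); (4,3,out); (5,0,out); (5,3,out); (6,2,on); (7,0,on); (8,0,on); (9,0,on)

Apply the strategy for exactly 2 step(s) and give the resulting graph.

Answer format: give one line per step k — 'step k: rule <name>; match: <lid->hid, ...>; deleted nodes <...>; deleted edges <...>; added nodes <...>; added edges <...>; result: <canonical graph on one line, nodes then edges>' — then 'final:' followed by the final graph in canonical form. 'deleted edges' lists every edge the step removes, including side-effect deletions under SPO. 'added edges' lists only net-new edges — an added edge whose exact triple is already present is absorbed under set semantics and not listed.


step 1: rule r1; match: 0->4, 1->0, 2->2, 3->3, 4->7; deleted nodes 7; deleted edges (7,0,on); added nodes 10, 11; added edges (10,2,on); (11,3,on); result: nodes: 0:P, 2:P, 3:P, 4:t1, 5:t2, 6:tok, 8:tok, 9:tok, 10:tok, 11:tok edges: (0,4,in); (2,5,in); (4,2,out); (4,3,out); (5,0,out); (5,3,out); (6,2,on); (8,0,on); (9,0,on); (10,2,on); (11,3,on)
step 2: rule r1; match: 0->4, 1->0, 2->2, 3->3, 4->8; deleted nodes 8; deleted edges (8,0,on); added nodes 12, 13; added edges (12,2,on); (13,3,on); result: nodes: 0:P, 2:P, 3:P, 4:t1, 5:t2, 6:tok, 9:tok, 10:tok, 11:tok, 12:tok, 13:tok edges: (0,4,in); (2,5,in); (4,2,out); (4,3,out); (5,0,out); (5,3,out); (6,2,on); (9,0,on); (10,2,on); (11,3,on); (12,2,on); (13,3,on)
final:
nodes: 0:P, 2:P, 3:P, 4:t1, 5:t2, 6:tok, 9:tok, 10:tok, 11:tok, 12:tok, 13:tok
edges: (0,4,in); (2,5,in); (4,2,out); (4,3,out); (5,0,out); (5,3,out); (6,2,on); (9,0,on); (10,2,on); (11,3,on); (12,2,on); (13,3,on)


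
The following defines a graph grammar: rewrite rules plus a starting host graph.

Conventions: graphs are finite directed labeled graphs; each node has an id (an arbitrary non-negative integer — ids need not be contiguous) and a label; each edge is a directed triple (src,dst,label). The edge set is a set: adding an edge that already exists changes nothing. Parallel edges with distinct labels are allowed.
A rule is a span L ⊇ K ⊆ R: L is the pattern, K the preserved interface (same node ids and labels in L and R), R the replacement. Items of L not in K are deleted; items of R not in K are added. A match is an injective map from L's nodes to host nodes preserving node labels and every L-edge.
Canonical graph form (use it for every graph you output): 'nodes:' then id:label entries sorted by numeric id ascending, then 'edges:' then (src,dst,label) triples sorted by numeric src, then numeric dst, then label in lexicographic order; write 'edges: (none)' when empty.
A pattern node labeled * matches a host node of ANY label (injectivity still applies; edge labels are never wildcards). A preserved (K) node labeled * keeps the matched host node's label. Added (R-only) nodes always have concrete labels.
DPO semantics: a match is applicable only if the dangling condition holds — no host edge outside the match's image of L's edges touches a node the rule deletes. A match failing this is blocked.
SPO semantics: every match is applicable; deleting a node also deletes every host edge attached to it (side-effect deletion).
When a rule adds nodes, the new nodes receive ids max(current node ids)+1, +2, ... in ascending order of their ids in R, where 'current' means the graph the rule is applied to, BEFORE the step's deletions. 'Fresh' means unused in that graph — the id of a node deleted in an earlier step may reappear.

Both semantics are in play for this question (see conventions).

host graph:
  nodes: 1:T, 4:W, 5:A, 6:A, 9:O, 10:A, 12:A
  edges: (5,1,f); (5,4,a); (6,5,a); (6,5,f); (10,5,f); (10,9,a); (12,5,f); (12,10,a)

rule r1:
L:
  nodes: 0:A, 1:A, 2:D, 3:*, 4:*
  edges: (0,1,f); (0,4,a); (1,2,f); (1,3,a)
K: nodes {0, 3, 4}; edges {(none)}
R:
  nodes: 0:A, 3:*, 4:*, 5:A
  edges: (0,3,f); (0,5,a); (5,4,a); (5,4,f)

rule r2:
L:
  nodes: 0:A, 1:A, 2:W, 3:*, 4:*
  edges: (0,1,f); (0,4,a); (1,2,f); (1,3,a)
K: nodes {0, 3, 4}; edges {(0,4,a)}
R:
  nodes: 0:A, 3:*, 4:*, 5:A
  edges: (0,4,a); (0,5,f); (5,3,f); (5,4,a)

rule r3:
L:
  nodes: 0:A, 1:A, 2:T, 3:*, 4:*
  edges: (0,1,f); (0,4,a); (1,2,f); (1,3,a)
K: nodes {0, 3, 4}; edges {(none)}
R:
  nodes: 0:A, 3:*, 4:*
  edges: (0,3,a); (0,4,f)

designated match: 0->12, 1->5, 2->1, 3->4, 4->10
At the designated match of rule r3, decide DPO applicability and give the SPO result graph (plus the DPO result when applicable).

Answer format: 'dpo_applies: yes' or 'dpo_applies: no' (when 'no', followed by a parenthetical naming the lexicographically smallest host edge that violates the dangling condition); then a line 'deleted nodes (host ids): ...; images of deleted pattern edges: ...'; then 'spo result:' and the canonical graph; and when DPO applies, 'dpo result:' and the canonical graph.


dpo_applies: no
(the rule deletes node 5, which keeps host edge (6,5,a) outside the match image — the dangling condition fails, DPO blocks; SPO proceeds and side-deletes such edges)
deleted nodes (host ids): 1, 5; images of deleted pattern edges: (5,1,f); (5,4,a); (12,5,f); (12,10,a)
spo result:
nodes: 4:W, 6:A, 9:O, 10:A, 12:A
edges: (10,9,a); (12,4,a); (12,10,f)


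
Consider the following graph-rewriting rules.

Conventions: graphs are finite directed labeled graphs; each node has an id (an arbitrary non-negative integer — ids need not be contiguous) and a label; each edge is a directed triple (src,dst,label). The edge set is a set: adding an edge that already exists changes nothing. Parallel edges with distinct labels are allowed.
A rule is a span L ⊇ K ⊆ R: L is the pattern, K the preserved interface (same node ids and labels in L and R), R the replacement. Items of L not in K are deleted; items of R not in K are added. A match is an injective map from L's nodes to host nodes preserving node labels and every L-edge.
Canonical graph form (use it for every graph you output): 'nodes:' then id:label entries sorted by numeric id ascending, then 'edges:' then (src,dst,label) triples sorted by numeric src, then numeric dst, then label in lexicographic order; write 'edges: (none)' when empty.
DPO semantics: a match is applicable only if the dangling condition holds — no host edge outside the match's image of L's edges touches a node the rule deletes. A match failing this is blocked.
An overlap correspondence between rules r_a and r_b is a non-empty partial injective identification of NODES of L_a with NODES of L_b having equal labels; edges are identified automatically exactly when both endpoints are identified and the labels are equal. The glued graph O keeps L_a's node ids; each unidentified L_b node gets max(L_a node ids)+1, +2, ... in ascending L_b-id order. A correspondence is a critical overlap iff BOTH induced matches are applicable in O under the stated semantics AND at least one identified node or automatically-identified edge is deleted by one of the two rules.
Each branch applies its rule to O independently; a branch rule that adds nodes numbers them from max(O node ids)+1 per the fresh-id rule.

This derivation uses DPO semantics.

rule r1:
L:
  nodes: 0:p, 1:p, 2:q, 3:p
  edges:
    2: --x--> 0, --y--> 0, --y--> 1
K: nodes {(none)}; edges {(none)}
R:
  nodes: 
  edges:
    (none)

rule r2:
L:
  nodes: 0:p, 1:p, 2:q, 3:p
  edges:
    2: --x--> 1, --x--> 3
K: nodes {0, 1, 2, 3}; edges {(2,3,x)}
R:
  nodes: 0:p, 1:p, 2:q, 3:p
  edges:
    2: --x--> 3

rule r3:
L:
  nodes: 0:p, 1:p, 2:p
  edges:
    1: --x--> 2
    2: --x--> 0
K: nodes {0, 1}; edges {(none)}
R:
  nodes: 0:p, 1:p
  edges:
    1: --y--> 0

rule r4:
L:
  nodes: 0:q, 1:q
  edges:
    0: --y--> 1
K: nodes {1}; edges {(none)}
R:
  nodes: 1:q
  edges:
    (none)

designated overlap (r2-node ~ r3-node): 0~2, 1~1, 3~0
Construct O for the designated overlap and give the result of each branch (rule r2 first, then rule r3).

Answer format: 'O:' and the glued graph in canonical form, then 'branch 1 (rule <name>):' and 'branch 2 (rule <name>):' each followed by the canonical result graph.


O:
nodes: 0:p, 1:p, 2:q, 3:p
edges: (0,3,x); (1,0,x); (2,1,x); (2,3,x)
branch 1 (rule r2):
nodes: 0:p, 1:p, 2:q, 3:p
edges: (0,3,x); (1,0,x); (2,3,x)
branch 2 (rule r3):
nodes: 1:p, 2:q, 3:p
edges: (1,3,y); (2,1,x); (2,3,x)


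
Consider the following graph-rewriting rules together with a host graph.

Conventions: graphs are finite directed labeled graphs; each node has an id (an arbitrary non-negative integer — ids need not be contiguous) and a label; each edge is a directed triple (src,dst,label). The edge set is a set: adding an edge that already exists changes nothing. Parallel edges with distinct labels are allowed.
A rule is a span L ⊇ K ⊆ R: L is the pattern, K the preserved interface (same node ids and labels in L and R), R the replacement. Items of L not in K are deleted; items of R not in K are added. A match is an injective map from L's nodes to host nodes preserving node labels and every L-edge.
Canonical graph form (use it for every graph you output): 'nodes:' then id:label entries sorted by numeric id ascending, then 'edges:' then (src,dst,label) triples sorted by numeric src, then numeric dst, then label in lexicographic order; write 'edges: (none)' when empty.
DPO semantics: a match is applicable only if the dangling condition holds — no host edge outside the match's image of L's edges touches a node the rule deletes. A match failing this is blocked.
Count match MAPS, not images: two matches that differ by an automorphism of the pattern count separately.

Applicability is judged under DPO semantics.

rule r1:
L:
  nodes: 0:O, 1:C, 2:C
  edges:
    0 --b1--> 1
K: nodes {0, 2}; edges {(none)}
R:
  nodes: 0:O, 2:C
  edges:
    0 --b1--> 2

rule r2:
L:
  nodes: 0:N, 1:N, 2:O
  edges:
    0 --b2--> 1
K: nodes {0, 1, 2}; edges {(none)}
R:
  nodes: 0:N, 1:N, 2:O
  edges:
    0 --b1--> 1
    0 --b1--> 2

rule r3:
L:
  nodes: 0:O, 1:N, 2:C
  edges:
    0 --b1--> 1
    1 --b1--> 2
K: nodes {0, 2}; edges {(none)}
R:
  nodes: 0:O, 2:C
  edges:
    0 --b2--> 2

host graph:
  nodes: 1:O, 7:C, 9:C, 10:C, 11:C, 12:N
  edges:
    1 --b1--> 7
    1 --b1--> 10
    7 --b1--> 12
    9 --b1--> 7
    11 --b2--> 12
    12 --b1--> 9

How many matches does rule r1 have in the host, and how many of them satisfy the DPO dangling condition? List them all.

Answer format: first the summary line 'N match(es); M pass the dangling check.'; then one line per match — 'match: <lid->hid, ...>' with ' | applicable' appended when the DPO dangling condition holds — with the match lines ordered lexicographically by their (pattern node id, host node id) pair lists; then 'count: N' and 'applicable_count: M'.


6 match(es); 3 pass the dangling check.
match: 0->1, 1->7, 2->9
match: 0->1, 1->7, 2->10
match: 0->1, 1->7, 2->11
match: 0->1, 1->10, 2->7 | applicable
match: 0->1, 1->10, 2->9 | applicable
match: 0->1, 1->10, 2->11 | applicable
count: 6
applicable_count: 3


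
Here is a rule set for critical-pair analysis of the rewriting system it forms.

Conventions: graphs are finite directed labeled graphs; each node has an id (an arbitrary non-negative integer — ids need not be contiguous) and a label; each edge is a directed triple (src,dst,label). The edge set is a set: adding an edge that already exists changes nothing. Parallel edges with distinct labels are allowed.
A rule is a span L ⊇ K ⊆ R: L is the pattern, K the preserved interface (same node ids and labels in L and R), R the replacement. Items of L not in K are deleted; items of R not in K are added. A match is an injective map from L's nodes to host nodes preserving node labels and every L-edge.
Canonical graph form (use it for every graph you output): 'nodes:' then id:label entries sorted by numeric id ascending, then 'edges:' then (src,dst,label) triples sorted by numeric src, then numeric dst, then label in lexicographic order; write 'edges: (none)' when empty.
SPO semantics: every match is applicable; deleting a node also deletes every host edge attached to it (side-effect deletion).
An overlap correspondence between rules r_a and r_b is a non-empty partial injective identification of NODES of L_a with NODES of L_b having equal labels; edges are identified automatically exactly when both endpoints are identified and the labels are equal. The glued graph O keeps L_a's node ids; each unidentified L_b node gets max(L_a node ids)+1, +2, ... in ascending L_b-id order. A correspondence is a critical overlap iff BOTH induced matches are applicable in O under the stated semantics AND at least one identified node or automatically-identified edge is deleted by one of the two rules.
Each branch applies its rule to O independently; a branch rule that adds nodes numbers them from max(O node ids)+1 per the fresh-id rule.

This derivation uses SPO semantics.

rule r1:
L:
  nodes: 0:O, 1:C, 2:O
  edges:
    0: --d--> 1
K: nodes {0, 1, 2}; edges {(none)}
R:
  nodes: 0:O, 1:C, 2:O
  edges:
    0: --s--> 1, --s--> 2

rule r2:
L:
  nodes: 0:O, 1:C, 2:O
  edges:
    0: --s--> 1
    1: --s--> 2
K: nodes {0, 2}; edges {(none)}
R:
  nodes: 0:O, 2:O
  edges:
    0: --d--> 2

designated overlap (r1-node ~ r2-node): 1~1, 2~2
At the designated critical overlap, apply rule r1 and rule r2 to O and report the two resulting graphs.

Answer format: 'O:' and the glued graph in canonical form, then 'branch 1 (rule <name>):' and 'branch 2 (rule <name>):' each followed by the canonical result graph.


O:
nodes: 0:O, 1:C, 2:O, 3:O
edges: (0,1,d); (1,2,s); (3,1,s)
branch 1 (rule r1):
nodes: 0:O, 1:C, 2:O, 3:O
edges: (0,1,s); (0,2,s); (1,2,s); (3,1,s)
branch 2 (rule r2):
nodes: 0:O, 2:O, 3:O
edges: (3,2,d)


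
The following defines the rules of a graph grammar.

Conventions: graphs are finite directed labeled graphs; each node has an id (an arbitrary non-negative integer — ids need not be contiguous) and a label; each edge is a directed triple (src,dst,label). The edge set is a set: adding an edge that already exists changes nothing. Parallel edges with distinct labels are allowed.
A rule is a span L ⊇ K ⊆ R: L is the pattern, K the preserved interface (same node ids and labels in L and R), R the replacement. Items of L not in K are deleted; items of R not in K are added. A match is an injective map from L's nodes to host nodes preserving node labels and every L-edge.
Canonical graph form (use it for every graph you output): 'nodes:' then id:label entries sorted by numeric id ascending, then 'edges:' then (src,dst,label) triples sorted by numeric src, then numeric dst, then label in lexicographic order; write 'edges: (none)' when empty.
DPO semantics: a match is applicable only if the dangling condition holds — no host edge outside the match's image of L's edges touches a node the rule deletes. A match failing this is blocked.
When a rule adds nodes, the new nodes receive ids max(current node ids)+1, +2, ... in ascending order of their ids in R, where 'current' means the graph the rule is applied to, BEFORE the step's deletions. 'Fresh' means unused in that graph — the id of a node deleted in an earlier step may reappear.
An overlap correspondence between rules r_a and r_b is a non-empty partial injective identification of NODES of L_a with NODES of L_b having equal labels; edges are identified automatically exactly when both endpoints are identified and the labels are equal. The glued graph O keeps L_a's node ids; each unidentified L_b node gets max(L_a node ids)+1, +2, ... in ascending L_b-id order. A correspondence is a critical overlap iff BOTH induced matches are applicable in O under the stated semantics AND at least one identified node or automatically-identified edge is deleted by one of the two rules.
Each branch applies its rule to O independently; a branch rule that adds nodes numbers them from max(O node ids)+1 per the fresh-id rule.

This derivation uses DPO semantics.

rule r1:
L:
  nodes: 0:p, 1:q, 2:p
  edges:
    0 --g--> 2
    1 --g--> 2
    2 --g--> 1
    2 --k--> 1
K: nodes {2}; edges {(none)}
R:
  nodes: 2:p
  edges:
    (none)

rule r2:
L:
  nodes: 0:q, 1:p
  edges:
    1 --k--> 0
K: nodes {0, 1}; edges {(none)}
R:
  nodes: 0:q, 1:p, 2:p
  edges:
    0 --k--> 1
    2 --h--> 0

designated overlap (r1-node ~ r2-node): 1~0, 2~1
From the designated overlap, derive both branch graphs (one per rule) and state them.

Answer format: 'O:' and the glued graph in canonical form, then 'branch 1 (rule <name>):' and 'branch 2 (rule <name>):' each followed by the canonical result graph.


O:
nodes: 0:p, 1:q, 2:p
edges: (0,2,g); (1,2,g); (2,1,g); (2,1,k)
branch 1 (rule r1):
nodes: 2:p
edges: (none)
branch 2 (rule r2):
nodes: 0:p, 1:q, 2:p, 3:p
edges: (0,2,g); (1,2,g); (1,2,k); (2,1,g); (3,1,h)


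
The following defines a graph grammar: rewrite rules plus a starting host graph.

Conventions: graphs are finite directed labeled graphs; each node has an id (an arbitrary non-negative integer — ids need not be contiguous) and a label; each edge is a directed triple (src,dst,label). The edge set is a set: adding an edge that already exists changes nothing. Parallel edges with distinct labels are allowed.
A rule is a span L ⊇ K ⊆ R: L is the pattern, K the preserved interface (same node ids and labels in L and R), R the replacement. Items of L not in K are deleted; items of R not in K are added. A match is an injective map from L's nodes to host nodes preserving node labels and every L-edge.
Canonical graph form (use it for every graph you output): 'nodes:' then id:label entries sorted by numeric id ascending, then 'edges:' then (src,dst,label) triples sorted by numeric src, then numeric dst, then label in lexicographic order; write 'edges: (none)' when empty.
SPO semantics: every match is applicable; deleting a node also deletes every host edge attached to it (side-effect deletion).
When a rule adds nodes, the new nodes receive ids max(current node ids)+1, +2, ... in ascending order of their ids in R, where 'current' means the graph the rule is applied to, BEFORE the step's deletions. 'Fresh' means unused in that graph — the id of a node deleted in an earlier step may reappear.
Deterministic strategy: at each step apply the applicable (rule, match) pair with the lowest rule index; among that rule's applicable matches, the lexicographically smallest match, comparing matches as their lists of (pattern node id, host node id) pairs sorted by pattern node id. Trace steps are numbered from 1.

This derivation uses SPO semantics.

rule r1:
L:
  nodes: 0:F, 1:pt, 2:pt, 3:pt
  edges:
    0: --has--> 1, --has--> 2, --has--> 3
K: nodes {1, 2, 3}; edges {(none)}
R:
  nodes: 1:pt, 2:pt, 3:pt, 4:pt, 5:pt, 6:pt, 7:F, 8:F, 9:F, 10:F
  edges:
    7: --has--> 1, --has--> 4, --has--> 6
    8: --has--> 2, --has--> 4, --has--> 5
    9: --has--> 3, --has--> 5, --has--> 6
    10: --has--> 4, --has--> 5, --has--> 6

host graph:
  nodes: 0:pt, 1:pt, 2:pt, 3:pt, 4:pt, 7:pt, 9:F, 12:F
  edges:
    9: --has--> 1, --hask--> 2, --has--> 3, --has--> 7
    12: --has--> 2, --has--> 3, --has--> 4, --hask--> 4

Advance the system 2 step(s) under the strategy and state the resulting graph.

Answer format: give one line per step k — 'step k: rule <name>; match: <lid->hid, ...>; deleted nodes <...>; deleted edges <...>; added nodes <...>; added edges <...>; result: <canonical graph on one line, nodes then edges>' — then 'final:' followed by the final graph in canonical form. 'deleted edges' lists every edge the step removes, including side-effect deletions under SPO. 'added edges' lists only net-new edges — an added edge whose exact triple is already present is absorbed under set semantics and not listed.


step 1: rule r1; match: 0->9, 1->1, 2->3, 3->7; deleted nodes 9; deleted edges (9,1,has); (9,2,hask); (9,3,has); (9,7,has); added nodes 13, 14, 15, 16, 17, 18, 19; added edges (16,1,has); (16,13,has); (16,15,has); (17,3,has); (17,13,has); (17,14,has); (18,7,has); (18,14,has); (18,15,has); (19,13,has); (19,14,has); (19,15,has); result: nodes: 0:pt, 1:pt, 2:pt, 3:pt, 4:pt, 7:pt, 12:F, 13:pt, 14:pt, 15:pt, 16:F, 17:F, 18:F, 19:F edges: (12,2,has); (12,3,has); (12,4,has); (12,4,hask); (16,1,has); (16,13,has); (16,15,has); (17,3,has); (17,13,has); (17,14,has); (18,7,has); (18,14,has); (18,15,has); (19,13,has); (19,14,has); (19,15,has)
step 2: rule r1; match: 0->12, 1->2, 2->3, 3->4; deleted nodes 12; deleted edges (12,2,has); (12,3,has); (12,4,has); (12,4,hask); added nodes 20, 21, 22, 23, 24, 25, 26; added edges (23,2,has); (23,20,has); (23,22,has); (24,3,has); (24,20,has); (24,21,has); (25,4,has); (25,21,has); (25,22,has); (26,20,has); (26,21,has); (26,22,has); result: nodes: 0:pt, 1:pt, 2:pt, 3:pt, 4:pt, 7:pt, 13:pt, 14:pt, 15:pt, 16:F, 17:F, 18:F, 19:F, 20:pt, 21:pt, 22:pt, 23:F, 24:F, 25:F, 26:F edges: (16,1,has); (16,13,has); (16,15,has); (17,3,has); (17,13,has); (17,14,has); (18,7,has); (18,14,has); (18,15,has); (19,13,has); (19,14,has); (19,15,has); (23,2,has); (23,20,has); (23,22,has); (24,3,has); (24,20,has); (24,21,has); (25,4,has); (25,21,has); (25,22,has); (26,20,has); (26,21,has); (26,22,has)
final:
nodes: 0:pt, 1:pt, 2:pt, 3:pt, 4:pt, 7:pt, 13:pt, 14:pt, 15:pt, 16:F, 17:F, 18:F, 19:F, 20:pt, 21:pt, 22:pt, 23:F, 24:F, 25:F, 26:F
edges: (16,1,has); (16,13,has); (16,15,has); (17,3,has); (17,13,has); (17,14,has); (18,7,has); (18,14,has); (18,15,has); (19,13,has); (19,14,has); (19,15,has); (23,2,has); (23,20,has); (23,22,has); (24,3,has); (24,20,has); (24,21,has); (25,4,has); (25,21,has); (25,22,has); (26,20,has); (26,21,has); (26,22,has)


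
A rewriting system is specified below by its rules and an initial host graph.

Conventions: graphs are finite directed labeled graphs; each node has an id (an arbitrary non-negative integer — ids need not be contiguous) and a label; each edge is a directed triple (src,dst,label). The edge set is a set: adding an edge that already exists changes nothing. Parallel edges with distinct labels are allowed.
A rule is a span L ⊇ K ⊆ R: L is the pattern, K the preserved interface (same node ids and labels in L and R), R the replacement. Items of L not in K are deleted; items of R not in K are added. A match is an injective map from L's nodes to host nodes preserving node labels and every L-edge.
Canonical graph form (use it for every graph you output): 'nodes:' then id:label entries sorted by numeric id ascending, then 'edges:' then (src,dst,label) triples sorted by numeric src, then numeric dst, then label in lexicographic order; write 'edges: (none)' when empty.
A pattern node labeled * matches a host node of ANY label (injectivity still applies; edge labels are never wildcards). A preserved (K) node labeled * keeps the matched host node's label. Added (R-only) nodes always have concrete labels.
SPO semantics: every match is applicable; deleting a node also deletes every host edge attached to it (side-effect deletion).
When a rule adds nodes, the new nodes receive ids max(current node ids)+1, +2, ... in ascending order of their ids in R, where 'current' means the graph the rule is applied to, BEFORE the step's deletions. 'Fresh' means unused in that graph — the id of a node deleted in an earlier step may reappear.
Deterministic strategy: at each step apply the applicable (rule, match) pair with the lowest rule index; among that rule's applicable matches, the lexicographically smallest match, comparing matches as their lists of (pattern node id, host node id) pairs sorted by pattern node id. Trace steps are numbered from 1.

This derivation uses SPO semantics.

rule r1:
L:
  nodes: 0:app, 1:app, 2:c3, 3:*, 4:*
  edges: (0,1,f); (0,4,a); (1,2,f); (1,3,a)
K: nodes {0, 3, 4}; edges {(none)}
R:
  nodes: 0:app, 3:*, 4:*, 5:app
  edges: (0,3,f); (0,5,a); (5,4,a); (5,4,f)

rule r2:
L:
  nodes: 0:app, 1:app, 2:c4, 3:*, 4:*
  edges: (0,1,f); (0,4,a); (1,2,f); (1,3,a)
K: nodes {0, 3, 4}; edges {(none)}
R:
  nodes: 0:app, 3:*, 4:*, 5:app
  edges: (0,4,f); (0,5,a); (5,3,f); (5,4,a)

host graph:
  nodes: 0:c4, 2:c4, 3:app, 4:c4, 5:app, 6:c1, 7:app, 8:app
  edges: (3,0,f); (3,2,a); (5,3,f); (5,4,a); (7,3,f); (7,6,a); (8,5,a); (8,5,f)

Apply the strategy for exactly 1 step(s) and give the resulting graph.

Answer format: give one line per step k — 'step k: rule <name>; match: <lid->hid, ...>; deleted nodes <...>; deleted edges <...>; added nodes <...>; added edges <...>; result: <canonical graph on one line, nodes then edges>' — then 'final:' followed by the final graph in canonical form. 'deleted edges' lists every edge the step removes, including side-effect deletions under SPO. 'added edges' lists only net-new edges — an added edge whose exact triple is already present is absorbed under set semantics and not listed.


step 1: rule r2; match: 0->5, 1->3, 2->0, 3->2, 4->4; deleted nodes 0, 3; deleted edges (3,0,f); (3,2,a); (5,3,f); (5,4,a); (7,3,f); added nodes 9; added edges (5,4,f); (5,9,a); (9,2,f); (9,4,a); result: nodes: 2:c4, 4:c4, 5:app, 6:c1, 7:app, 8:app, 9:app edges: (5,4,f); (5,9,a); (7,6,a); (8,5,a); (8,5,f); (9,2,f); (9,4,a)
final:
nodes: 2:c4, 4:c4, 5:app, 6:c1, 7:app, 8:app, 9:app
edges: (5,4,f); (5,9,a); (7,6,a); (8,5,a); (8,5,f); (9,2,f); (9,4,a)
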